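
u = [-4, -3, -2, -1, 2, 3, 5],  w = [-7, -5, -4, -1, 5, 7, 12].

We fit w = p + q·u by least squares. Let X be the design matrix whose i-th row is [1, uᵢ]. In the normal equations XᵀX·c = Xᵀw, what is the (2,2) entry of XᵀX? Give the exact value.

68

Row 2 ↔ basis u, column 2 ↔ basis u, so (XᵀX)_{2,2} = Σᵢ (u)·(u) = (-4)·(-4) + (-3)·(-3) + (-2)·(-2) + (-1)·(-1) + (2)·(2) + (3)·(3) + (5)·(5) = 68.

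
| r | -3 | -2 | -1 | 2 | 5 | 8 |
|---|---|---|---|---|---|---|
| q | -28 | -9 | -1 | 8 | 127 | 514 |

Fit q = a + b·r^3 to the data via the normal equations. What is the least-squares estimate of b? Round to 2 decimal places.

b = 1.01

The normal system AᵀA·[a, b]ᵀ = Aᵀq is [[6, 609]; [609, 278627]]·[a, b]ᵀ = [611, 279936]ᵀ.
Determinant 6·278627 − 609² = 1300881.
a = (611·278627 − 609·279936)/1300881 = -239927/1300881; b = (6·279936 − 609·611)/1300881 = 435839/433627.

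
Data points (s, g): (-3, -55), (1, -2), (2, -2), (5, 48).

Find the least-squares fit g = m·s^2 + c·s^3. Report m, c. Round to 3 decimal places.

m = -3.069, c = 1.000

Normal-equation sums: Σs^2·s^2 = 723, Σs^2·s^3 = 2915, Σs^3·s^3 = 16419.
And Σs^2·g = 695, Σs^3·g = 7467.
MᵀM·[m, c]ᵀ = Mᵀg becomes [[723, 2915]; [2915, 16419]]·[m, c]ᵀ = [695, 7467]ᵀ.
Determinant 723·16419 − 2915² = 3373712.
m = (695·16419 − 2915·7467)/3373712 = -2588775/843428; c = (723·7467 − 2915·695)/3373712 = 843179/843428.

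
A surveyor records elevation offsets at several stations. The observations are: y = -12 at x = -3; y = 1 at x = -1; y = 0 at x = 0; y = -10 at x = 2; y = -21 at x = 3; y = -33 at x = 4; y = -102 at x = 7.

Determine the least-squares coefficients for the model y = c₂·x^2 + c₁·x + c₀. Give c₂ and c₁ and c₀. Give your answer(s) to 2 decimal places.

c₂ = -1.90, c₁ = -1.36, c₀ = 0.88

The normal system MᵀM·[c₂, c₁, c₀]ᵀ = Mᵀy is [[2836, 414, 88]; [414, 88, 12]; [88, 12, 7]]·[c₂, c₁, c₀]ᵀ = [-5862, -894, -177]ᵀ.
Solving the 3×3 system (Gaussian elimination) gives c₂ = -52397/27643, c₁ = -37629/27643, c₀ = 24239/27643.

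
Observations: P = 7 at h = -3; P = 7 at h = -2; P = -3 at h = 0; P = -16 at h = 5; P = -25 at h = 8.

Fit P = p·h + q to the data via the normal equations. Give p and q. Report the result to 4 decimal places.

p = -2.9933, q = -1.2108

From the data, Σh·h = 102, Σh = 8, Σ1 = 5.
For MᵀP: Σh·P = -315, ΣP = -30.
Determinant 102·5 − 8² = 446.
p = ((-315)·5 − 8·(-30))/446 = -1335/446; q = (102·(-30) − 8·(-315))/446 = -270/223.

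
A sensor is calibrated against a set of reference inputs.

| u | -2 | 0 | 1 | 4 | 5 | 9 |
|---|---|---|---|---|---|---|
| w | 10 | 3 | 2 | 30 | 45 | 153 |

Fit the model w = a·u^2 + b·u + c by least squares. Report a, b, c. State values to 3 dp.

a = 1.959, b = -0.811, c = 1.344

Entries of AᵀA: Σu^2·u^2 = 7459, Σu^2·u = 911, Σu^2 = 127, Σu·u = 127, Σu = 17, Σ1 = 6.
Moment sums: Σu^2·w = 14040, Σu·w = 1704, Σw = 243.
Solving the 3×3 system (Gaussian elimination) gives a = 141631/72316, b = -58673/72316, c = 48591/36158.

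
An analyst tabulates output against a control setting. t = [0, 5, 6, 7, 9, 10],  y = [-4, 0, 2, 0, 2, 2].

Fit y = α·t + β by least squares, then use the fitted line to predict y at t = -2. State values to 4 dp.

Compute the Gram sums: Σt·t = 291, Σt = 37, Σ1 = 6.
For Xᵀy: Σt·y = 50, Σy = 2.
Normal equations: [[291, 37]; [37, 6]]·[α, β]ᵀ = [50, 2]ᵀ.
Δ = 291·6 − 37² = 377.
α = (50·6 − 37·2)/377 = 226/377; β = (291·2 − 37·50)/377 = -1268/377.
At t = -2: ŷ = (226/377)·(-2) + (-1268/377)·(1) = -1720/377.

ŷ = -4.5623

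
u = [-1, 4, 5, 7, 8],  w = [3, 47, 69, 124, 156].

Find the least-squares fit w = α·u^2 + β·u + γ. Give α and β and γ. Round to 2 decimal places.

Normal-equation sums: Σu^2·u^2 = 7379, Σu^2·u = 1043, Σu^2 = 155, Σu·u = 155, Σu = 23, Σ1 = 5.
And Σu^2·w = 18540, Σu·w = 2646, Σw = 399.
Solving the 3×3 system (Gaussian elimination) gives α = 57/28, β = 79/28, γ = 26/7.

α = 2.04, β = 2.82, γ = 3.71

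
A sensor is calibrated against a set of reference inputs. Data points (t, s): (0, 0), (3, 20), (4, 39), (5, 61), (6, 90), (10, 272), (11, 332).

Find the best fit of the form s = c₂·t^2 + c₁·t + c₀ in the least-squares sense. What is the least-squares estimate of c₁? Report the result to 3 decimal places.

c₁ = -2.740

With design matrix X, XᵀX = [[26899, 2763, 307]; [2763, 307, 39]; [307, 39, 7]] and Xᵀs = [72941, 7433, 814]ᵀ.
Inverting the 3×3 Gram matrix, [c₂, c₁, c₀]ᵀ = [509029/170436, -155643/56812, 24044/42609]ᵀ.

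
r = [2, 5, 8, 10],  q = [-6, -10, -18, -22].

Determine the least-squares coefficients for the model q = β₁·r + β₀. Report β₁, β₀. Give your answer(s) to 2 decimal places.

β₁ = -2.07, β₀ = -1.07

AᵀA·[β₁, β₀]ᵀ = Aᵀq reads: 193·β₁ + 25·β₀ = -426;  25·β₁ + 4·β₀ = -56.
(Σr·r = 193, Σr = 25, Σ1 = 4, Σr·q = -426, Σq = -56.)
Δ = 193·4 − 25² = 147.
β₁ = ((-426)·4 − 25·(-56))/147 = -304/147; β₀ = (193·(-56) − 25·(-426))/147 = -158/147.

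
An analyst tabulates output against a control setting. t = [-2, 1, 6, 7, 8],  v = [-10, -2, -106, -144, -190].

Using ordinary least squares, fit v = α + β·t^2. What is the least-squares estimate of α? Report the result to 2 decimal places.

α = 1.52

Sums needed: Σ1 = 5, Σt^2 = 154, Σt^2·t^2 = 7810.
For Mᵀv: Σv = -452, Σt^2·v = -23074.
MᵀM·[α, β]ᵀ = Mᵀv becomes [[5, 154]; [154, 7810]]·[α, β]ᵀ = [-452, -23074]ᵀ.
Eliminating β: 7810·(row 1) − 154·(row 2) gives 15334·α = 7810·(-452) − 154·(-23074) = 23276, so α = 1058/697.
Then β = ((-23074) − 154·(1058/697))/7810 = -22881/7667.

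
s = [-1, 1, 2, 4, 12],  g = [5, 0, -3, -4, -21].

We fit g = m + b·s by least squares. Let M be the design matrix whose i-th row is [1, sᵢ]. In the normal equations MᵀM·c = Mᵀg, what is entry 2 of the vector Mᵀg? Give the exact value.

Entry 2 ↔ basis s, so (Mᵀg)_{2} = Σᵢ (s)·gᵢ = (-1)·(5) + (1)·(0) + (2)·(-3) + (4)·(-4) + (12)·(-21) = -279.

-279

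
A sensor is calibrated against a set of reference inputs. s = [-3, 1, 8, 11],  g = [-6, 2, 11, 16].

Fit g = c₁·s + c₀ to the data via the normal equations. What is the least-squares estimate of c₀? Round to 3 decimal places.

c₀ = -0.699

From the data, Σs·s = 195, Σs = 17, Σ1 = 4.
For Xᵀg: Σs·g = 284, Σg = 23.
So XᵀX·[c₁, c₀]ᵀ = Xᵀg: [[195, 17]; [17, 4]]·[c₁, c₀]ᵀ = [284, 23]ᵀ.
Eliminating c₀: 4·(row 1) − 17·(row 2) gives 491·c₁ = 4·284 − 17·23 = 745, so c₁ = 745/491.
Then c₀ = (23 − 17·(745/491))/4 = -343/491.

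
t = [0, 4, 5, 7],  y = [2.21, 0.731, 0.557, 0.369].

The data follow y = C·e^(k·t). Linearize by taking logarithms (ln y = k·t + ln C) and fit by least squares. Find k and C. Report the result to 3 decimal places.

k = -0.260, C = 2.144

Let Y = ln y. Fitting Y = k·t + ln C by least squares:
Σt = 16.0000, Σ(t)² = 90.0000, Σln y = -1.1025, Σt·ln y = -11.1580.
Equations: 90.0000·k + 16.0000·ln C = -11.1580;  16.0000·k + 4·ln C = -1.1025.
Solving (det = 104.0000): k = -0.25954, ln C = 0.76253, so C = exp(0.76253) = 2.14370.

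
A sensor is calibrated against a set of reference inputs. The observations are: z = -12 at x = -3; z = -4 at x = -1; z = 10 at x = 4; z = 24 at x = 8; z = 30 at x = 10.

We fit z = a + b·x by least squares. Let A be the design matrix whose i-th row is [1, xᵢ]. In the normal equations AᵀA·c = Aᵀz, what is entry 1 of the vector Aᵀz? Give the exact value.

48

Entry 1 ↔ basis 1, so (Aᵀz)_{1} = Σᵢ zᵢ = (1)·(-12) + (1)·(-4) + (1)·(10) + (1)·(24) + (1)·(30) = 48.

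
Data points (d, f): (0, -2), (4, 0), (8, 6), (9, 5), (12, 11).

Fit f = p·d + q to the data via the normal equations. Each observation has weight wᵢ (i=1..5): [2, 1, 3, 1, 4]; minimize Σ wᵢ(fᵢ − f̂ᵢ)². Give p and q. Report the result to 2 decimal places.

p = 1.11, q = -2.82

Compute the Gram sums: Σwᵢ·d·d = 865, Σwᵢ·d = 85, Σwᵢ·1 = 11.
Right-hand side: Σwᵢ·d·f = 717, Σwᵢ·f = 63.
Eliminating q: 11·(row 1) − 85·(row 2) gives 2290·p = 11·717 − 85·63 = 2532, so p = 1266/1145.
Then q = (63 − 85·(1266/1145))/11 = -645/229.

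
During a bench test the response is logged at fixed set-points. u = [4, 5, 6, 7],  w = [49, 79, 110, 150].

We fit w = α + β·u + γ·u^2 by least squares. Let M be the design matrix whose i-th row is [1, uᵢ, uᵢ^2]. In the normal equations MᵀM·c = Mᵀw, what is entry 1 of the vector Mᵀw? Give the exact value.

388

Entry 1 ↔ basis 1, so (Mᵀw)_{1} = Σᵢ wᵢ = (1)·(49) + (1)·(79) + (1)·(110) + (1)·(150) = 388.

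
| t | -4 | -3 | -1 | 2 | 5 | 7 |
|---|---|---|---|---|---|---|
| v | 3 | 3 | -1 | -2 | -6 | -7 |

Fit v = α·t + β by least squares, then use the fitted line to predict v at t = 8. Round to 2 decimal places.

v̂ = -8.31

Sums needed: Σt·t = 104, Σt = 6, Σ1 = 6.
Moment sums: Σt·v = -103, Σv = -10.
Determinant 104·6 − 6² = 588.
α = ((-103)·6 − 6·(-10))/588 = -93/98; β = (104·(-10) − 6·(-103))/588 = -211/294.
At t = 8: v̂ = (-93/98)·(8) + (-211/294)·(1) = -349/42.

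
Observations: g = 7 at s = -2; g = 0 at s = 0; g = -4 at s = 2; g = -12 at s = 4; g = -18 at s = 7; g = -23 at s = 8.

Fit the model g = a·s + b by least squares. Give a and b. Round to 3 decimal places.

a = -2.885, b = 0.803

With design matrix A, AᵀA = [[137, 19]; [19, 6]] and Aᵀg = [-380, -50]ᵀ.
Δ = 137·6 − 19² = 461.
a = ((-380)·6 − 19·(-50))/461 = -1330/461; b = (137·(-50) − 19·(-380))/461 = 370/461.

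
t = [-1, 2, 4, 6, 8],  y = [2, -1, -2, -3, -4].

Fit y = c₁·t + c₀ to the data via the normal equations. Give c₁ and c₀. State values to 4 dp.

The normal equations are: 121·c₁ + 19·c₀ = -62;  19·c₁ + 5·c₀ = -8.
det = 121·5 − 19² = 244.
c₁ = ((-62)·5 − 19·(-8))/244 = -79/122; c₀ = (121·(-8) − 19·(-62))/244 = 105/122.

c₁ = -0.6475, c₀ = 0.8607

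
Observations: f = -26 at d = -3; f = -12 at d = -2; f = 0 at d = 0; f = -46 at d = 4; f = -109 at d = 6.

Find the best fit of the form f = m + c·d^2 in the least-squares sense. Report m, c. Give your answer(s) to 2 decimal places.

From the data, Σ1 = 5, Σd^2 = 65, Σd^2·d^2 = 1649.
And Σf = -193, Σd^2·f = -4942.
Eliminating c: 1649·(row 1) − 65·(row 2) gives 4020·m = 1649·(-193) − 65·(-4942) = 2973, so m = 991/1340.
Then c = ((-4942) − 65·(991/1340))/1649 = -811/268.

m = 0.74, c = -3.03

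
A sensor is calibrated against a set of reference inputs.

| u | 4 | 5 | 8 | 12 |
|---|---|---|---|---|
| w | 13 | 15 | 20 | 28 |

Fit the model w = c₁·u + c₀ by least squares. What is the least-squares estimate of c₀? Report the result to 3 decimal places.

c₀ = 5.529

Setting ∂/∂c₁ … = 0 gives: 249·c₁ + 29·c₀ = 623;  29·c₁ + 4·c₀ = 76.
(Σu·u = 249, Σu = 29, Σ1 = 4, Σu·w = 623, Σw = 76.)
Eliminating c₀: 4·(row 1) − 29·(row 2) gives 155·c₁ = 4·623 − 29·76 = 288, so c₁ = 288/155.
Then c₀ = (76 − 29·(288/155))/4 = 857/155.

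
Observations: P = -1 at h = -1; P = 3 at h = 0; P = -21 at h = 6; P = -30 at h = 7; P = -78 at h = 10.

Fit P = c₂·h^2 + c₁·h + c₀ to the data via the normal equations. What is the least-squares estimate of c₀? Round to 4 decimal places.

c₀ = 2.8027

Compute the Gram sums: Σh^2·h^2 = 13698, Σh^2·h = 1558, Σh^2 = 186, Σh·h = 186, Σh = 22, Σ1 = 5.
For XᵀP: Σh^2·P = -10027, Σh·P = -1115, ΣP = -127.
Inverting the 3×3 Gram matrix, [c₂, c₁, c₀]ᵀ = [-77033/72076, 189293/72076, 50502/18019]ᵀ.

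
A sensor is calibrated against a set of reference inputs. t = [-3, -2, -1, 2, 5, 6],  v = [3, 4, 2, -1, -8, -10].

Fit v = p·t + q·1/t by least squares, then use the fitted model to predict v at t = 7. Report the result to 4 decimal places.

From the data, Σt·t = 79, Σt·1/t = 6, Σ1/t·1/t = 1511/900.
Moment sums: Σt·v = -121, Σ1/t·v = -263/30.
Δ = 79·(1511/900) − 6² = 86969/900.
p = ((-121)·(1511/900) − 6·(-263/30))/(86969/900) = -135491/86969; q = (79·(-263/30) − 6·(-121))/(86969/900) = 30090/86969.
At t = 7: v̂ = (-135491/86969)·(7) + (30090/86969)·(1/7) = -6608969/608783.

v̂ = -10.8560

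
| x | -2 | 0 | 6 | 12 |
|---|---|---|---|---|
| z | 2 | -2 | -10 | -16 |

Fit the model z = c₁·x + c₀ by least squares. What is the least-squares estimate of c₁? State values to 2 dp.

c₁ = -1.27

With design matrix A, AᵀA = [[184, 16]; [16, 4]] and Aᵀz = [-256, -26]ᵀ.
Eliminating c₀: 4·(row 1) − 16·(row 2) gives 480·c₁ = 4·(-256) − 16·(-26) = -608, so c₁ = -19/15.
Then c₀ = ((-26) − 16·(-19/15))/4 = -43/30.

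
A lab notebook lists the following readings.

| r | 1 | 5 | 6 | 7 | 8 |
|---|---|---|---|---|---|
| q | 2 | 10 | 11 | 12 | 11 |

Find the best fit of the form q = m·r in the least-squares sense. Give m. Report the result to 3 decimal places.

The normal system MᵀM·[m]ᵀ = Mᵀq is [[175]]·[m]ᵀ = [290]ᵀ.
Hence m = 290 / 175 ≈ 1.65714.

m = 1.657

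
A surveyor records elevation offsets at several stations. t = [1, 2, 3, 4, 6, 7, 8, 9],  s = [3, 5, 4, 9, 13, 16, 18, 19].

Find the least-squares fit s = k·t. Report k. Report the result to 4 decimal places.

Forming MᵀM = [[260]] and Mᵀs = [566]ᵀ gives MᵀM·[k]ᵀ = Mᵀs.
Hence k = 566 / 260 ≈ 2.17692.

k = 2.1769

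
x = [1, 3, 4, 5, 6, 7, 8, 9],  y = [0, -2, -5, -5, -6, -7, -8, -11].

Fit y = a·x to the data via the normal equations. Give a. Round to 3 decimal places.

Normal-equation sums: Σx·x = 281.
Moment sums: Σx·y = -299.
So MᵀM·[a]ᵀ = Mᵀy: [[281]]·[a]ᵀ = [-299]ᵀ.
Hence a = -299 / 281 ≈ -1.06406.

a = -1.064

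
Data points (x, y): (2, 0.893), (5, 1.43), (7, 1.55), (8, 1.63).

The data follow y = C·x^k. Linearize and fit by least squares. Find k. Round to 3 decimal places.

k = 0.438

Taking logs, ln y = k·ln x + ln C, so regress ln y on ln x.
Σln x = 6.3279, Σ(ln x)² = 11.1814, Σln y = 1.1713, Σln x·ln y = 2.3660.
Equations: 11.1814·k + 6.3279·ln C = 2.3660;  6.3279·k + 4·ln C = 1.1713.
Solving (det = 4.6828): k = 0.43816, ln C = -0.40032.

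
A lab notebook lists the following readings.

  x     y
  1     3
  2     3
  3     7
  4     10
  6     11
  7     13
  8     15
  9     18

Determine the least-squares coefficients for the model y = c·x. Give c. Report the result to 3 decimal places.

c = 1.958

Compute the Gram sums: Σx·x = 260.
And Σx·y = 509.
Normal equations: [[260]]·[c]ᵀ = [509]ᵀ.
Hence c = 509 / 260 ≈ 1.95769.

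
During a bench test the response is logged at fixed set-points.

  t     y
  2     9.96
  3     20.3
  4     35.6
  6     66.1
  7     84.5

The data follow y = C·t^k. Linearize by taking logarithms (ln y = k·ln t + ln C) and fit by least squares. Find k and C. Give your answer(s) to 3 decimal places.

Let Y = ln y. Fitting Y = k·ln t + ln C by least squares:
Σln t = 6.9157, Σ(ln t)² = 10.6062, Σln y = 17.5095, Σln t·ln y = 25.9962.
Equations: 10.6062·k + 6.9157·ln C = 25.9962;  6.9157·k + 5·ln C = 17.5095.
Solving (det = 5.2037): k = 1.70845, ln C = 1.13886, so C = exp(1.13886) = 3.12321.

k = 1.708, C = 3.123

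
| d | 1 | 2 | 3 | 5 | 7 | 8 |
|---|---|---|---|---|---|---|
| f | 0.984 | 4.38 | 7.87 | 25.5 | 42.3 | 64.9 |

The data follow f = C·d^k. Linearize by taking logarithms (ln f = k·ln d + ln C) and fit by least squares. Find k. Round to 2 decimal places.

Let Y = ln f. Fitting Y = k·ln d + ln C by least squares:
XᵀX = [[12.3883, 7.4265]; [7.4265, 6]], rhs = [24.4670, 14.6803]ᵀ  (here Σln d = 7.4265, Σ(ln d)² = 12.3883, Σln f = 14.6803, Σln d·ln f = 24.4670).
Solving (det = 19.1764): k = 1.97003, ln C = 0.00830.

k = 1.97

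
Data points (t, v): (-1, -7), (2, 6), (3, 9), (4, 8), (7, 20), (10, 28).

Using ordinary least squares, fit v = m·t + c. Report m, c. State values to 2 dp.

Setting ∂/∂m … = 0 gives: 179·m + 25·c = 498;  25·m + 6·c = 64.
(Σt·t = 179, Σt = 25, Σ1 = 6, Σt·v = 498, Σv = 64.)
Determinant 179·6 − 25² = 449.
m = (498·6 − 25·64)/449 = 1388/449; c = (179·64 − 25·498)/449 = -994/449.

m = 3.09, c = -2.21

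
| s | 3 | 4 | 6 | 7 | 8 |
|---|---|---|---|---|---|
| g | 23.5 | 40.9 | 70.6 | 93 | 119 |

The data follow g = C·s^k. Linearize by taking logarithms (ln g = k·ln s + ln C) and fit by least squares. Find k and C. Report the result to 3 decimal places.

Linearized form: ln g = k·ln s + ln C. From the 5 transformed points,
XᵀX = [[14.4498, 8.3020]; [8.3020, 5]], rhs = [34.9986, 20.4369]ᵀ  (here Σln s = 8.3020, Σ(ln s)² = 14.4498, Σln g = 20.4369, Σln s·ln g = 34.9986).
Slope k = (n·Σln s·ln g − Σln s·Σln g)/(n·Σ(ln s)² − (Σln s)²) = (5·34.9986 − 8.3020·20.4369)/3.3255 = 1.60136; ln C = (Σln g − k·Σln s)/n = 1.42847, so C = exp(1.42847) = 4.17230.

k = 1.601, C = 4.172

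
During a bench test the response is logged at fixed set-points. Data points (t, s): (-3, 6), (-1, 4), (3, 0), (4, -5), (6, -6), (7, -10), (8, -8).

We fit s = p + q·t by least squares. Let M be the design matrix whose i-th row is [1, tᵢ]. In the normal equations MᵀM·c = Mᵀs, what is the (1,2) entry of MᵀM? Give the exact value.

24

Row 1 ↔ basis 1, column 2 ↔ basis t, so (MᵀM)_{1,2} = Σᵢ t = (1)·(-3) + (1)·(-1) + (1)·(3) + (1)·(4) + (1)·(6) + (1)·(7) + (1)·(8) = 24.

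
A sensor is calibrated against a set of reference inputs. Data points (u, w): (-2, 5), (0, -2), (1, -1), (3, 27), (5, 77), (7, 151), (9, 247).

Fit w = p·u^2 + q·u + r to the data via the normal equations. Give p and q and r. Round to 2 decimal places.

From the data, Σu^2·u^2 = 9685, Σu^2·u = 1217, Σu^2 = 169, Σu·u = 169, Σu = 23, Σ1 = 7.
Right-hand side: Σu^2·w = 29593, Σu·w = 3735, Σw = 504.
So XᵀX·[p, q, r]ᵀ = Xᵀw: [[9685, 1217, 169]; [1217, 169, 23]; [169, 23, 7]]·[p, q, r]ᵀ = [29593, 3735, 504]ᵀ.
Solving the 3×3 system (Gaussian elimination) gives p = 294337/100086, q = 142481/100086, r = -184048/50043.

p = 2.94, q = 1.42, r = -3.68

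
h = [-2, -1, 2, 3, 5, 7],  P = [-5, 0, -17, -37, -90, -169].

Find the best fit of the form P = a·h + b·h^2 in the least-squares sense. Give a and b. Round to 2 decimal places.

Entries of MᵀM: Σh·h = 92, Σh·h^2 = 494, Σh^2·h^2 = 3140.
Right-hand side: Σh·P = -1768, Σh^2·P = -10952.
So MᵀM·[a, b]ᵀ = MᵀP: [[92, 494]; [494, 3140]]·[a, b]ᵀ = [-1768, -10952]ᵀ.
Eliminating b: 3140·(row 1) − 494·(row 2) gives 44844·a = 3140·(-1768) − 494·(-10952) = -141232, so a = -35308/11211.
Then b = ((-10952) − 494·(-35308/11211))/3140 = -33548/11211.

a = -3.15, b = -2.99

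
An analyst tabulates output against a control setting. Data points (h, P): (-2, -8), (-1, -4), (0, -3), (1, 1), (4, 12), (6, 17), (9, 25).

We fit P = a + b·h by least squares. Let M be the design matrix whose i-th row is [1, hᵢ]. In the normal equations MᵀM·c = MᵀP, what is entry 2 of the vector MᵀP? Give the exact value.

396

Entry 2 ↔ basis h, so (MᵀP)_{2} = Σᵢ (h)·Pᵢ = (-2)·(-8) + (-1)·(-4) + (0)·(-3) + (1)·(1) + (4)·(12) + (6)·(17) + (9)·(25) = 396.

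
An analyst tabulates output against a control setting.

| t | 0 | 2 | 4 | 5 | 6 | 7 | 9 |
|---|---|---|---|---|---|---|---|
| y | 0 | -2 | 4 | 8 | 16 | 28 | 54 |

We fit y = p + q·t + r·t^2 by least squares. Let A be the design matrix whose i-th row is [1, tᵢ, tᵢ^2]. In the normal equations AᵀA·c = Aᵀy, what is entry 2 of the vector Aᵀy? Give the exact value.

830

Entry 2 ↔ basis t, so (Aᵀy)_{2} = Σᵢ (t)·yᵢ = (0)·(0) + (2)·(-2) + (4)·(4) + (5)·(8) + (6)·(16) + (7)·(28) + (9)·(54) = 830.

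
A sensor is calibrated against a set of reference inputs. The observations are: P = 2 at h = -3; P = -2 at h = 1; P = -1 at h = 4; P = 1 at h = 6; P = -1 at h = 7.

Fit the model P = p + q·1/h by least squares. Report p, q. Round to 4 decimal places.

Normal-equation sums: Σ1 = 5, Σ1/h = 103/84, Σ1/h·1/h = 8621/7056.
Right-hand side: ΣP = -1, Σ1/h·P = -81/28.
Determinant 5·(8621/7056) − (103/84)² = 677/147.
p = ((-1)·(8621/7056) − (103/84)·(-81/28))/(677/147) = 2051/4062; q = (5·(-81/28) − (103/84)·(-1))/(677/147) = -1946/677.

p = 0.5049, q = -2.8744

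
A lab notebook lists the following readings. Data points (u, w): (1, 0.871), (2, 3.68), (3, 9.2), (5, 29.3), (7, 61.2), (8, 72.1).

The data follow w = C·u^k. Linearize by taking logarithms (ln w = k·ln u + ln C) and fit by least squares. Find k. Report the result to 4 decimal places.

Linearized form: ln w = k·ln u + ln C. From the 6 transformed points,
AᵀA = [[12.3883, 7.4265]; [7.4265, 6]], rhs = [25.6789, 15.1538]ᵀ  (here Σln u = 7.4265, Σ(ln u)² = 12.3883, Σln w = 15.1538, Σln u·ln w = 25.6789).
Solving (det = 19.1764): k = 2.16584, ln C = -0.15516.

k = 2.1658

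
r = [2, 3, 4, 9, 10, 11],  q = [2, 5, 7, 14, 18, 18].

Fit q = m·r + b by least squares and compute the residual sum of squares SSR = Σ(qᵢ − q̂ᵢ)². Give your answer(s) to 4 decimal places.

Compute the Gram sums: Σr·r = 331, Σr = 39, Σ1 = 6.
Right-hand side: Σr·q = 551, Σq = 64.
AᵀA·[m, b]ᵀ = Aᵀq becomes [[331, 39]; [39, 6]]·[m, b]ᵀ = [551, 64]ᵀ.
Determinant 331·6 − 39² = 465.
m = (551·6 − 39·64)/465 = 54/31; b = (331·64 − 39·551)/465 = -61/93.
Residuals: -77/93, 40/93, 64/93, -95/93, 115/93, -47/93; SSR = 388/93.

SSR = 4.1720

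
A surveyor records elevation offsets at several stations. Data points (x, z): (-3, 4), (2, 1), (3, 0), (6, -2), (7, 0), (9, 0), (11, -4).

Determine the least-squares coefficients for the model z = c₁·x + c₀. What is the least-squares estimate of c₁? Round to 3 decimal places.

c₁ = -0.455

Normal-equation sums: Σx·x = 309, Σx = 35, Σ1 = 7.
Right-hand side: Σx·z = -66, Σz = -1.
Normal equations: [[309, 35]; [35, 7]]·[c₁, c₀]ᵀ = [-66, -1]ᵀ.
Eliminating c₀: 7·(row 1) − 35·(row 2) gives 938·c₁ = 7·(-66) − 35·(-1) = -427, so c₁ = -61/134.
Then c₀ = ((-1) − 35·(-61/134))/7 = 2001/938.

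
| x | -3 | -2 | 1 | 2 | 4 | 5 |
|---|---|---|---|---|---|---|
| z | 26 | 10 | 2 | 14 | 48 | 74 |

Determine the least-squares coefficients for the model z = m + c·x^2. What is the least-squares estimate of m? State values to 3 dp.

The normal system MᵀM·[m, c]ᵀ = Mᵀz is [[6, 59]; [59, 995]]·[m, c]ᵀ = [174, 2950]ᵀ.
Eliminating c: 995·(row 1) − 59·(row 2) gives 2489·m = 995·174 − 59·2950 = -920, so m = -920/2489.
Then c = (2950 − 59·(-920/2489))/995 = 7434/2489.

m = -0.370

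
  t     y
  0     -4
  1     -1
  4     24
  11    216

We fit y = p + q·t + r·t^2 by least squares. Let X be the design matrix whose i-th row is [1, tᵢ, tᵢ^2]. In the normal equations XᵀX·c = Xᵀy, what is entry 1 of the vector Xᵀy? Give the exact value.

Entry 1 ↔ basis 1, so (Xᵀy)_{1} = Σᵢ yᵢ = (1)·(-4) + (1)·(-1) + (1)·(24) + (1)·(216) = 235.

235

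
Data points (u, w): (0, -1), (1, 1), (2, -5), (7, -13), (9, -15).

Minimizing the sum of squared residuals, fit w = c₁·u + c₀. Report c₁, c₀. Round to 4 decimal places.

Normal-equation sums: Σu·u = 135, Σu = 19, Σ1 = 5.
Moment sums: Σu·w = -235, Σw = -33.
Normal equations: [[135, 19]; [19, 5]]·[c₁, c₀]ᵀ = [-235, -33]ᵀ.
det = 135·5 − 19² = 314.
c₁ = ((-235)·5 − 19·(-33))/314 = -274/157; c₀ = (135·(-33) − 19·(-235))/314 = 5/157.

c₁ = -1.7452, c₀ = 0.0318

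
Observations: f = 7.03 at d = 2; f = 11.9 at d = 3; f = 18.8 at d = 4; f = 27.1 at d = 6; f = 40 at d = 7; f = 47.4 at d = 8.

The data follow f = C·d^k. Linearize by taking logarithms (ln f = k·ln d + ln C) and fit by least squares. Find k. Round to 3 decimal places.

With ln fᵢ as the transformed response and ln dᵢ as the regressor:
AᵀA = [[14.9303, 8.9952]; [8.9952, 6]], rhs = [29.2537, 18.2076]ᵀ  (here Σln d = 8.9952, Σ(ln d)² = 14.9303, Σln f = 18.2076, Σln d·ln f = 29.2537).
Slope k = (n·Σln d·ln f − Σln d·Σln f)/(n·Σ(ln d)² − (Σln d)²) = (6·29.2537 − 8.9952·18.2076)/8.6686 = 1.35451; ln C = (Σln f − k·Σln d)/n = 1.00394.

k = 1.355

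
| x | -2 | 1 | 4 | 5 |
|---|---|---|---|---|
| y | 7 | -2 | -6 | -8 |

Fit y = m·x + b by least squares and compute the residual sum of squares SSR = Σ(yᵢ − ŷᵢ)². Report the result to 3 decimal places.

The normal system MᵀM·[m, b]ᵀ = Mᵀy is [[46, 8]; [8, 4]]·[m, b]ᵀ = [-80, -9]ᵀ.
Eliminating b: 4·(row 1) − 8·(row 2) gives 120·m = 4·(-80) − 8·(-9) = -248, so m = -31/15.
Then b = ((-9) − 8·(-31/15))/4 = 113/60.
Residuals: 59/60, -109/60, 23/60, 9/20; SSR = 277/60.

SSR = 4.617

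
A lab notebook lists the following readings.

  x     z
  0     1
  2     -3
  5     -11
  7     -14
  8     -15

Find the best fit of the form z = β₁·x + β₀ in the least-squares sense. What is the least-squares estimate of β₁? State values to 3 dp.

The normal equations are: 142·β₁ + 22·β₀ = -279;  22·β₁ + 5·β₀ = -42.
(Σx·x = 142, Σx = 22, Σ1 = 5, Σx·z = -279, Σz = -42.)
Eliminating β₀: 5·(row 1) − 22·(row 2) gives 226·β₁ = 5·(-279) − 22·(-42) = -471, so β₁ = -471/226.
Then β₀ = ((-42) − 22·(-471/226))/5 = 87/113.

β₁ = -2.084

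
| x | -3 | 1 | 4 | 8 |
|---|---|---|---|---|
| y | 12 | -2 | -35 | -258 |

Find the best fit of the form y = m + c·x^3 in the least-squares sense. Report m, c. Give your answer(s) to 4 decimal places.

The normal system AᵀA·[m, c]ᵀ = Aᵀy is [[4, 550]; [550, 266970]]·[m, c]ᵀ = [-283, -134662]ᵀ.
Determinant 4·266970 − 550² = 765380.
m = ((-283)·266970 − 550·(-134662))/765380 = -1933/994; c = (4·(-134662) − 550·(-283))/765380 = -2487/4970.

m = -1.9447, c = -0.5004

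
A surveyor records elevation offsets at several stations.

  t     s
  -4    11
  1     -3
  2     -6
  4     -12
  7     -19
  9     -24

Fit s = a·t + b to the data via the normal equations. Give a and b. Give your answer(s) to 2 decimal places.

Forming MᵀM = [[167, 19]; [19, 6]] and Mᵀs = [-456, -53]ᵀ gives MᵀM·[a, b]ᵀ = Mᵀs.
Determinant 167·6 − 19² = 641.
a = ((-456)·6 − 19·(-53))/641 = -1729/641; b = (167·(-53) − 19·(-456))/641 = -187/641.

a = -2.70, b = -0.29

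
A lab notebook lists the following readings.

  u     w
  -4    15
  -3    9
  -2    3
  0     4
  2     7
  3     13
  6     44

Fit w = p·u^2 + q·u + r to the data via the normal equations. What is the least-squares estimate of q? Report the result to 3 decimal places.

Forming AᵀA = [[1746, 152, 78]; [152, 78, 2]; [78, 2, 7]] and Aᵀw = [2062, 224, 95]ᵀ gives AᵀA·[p, q, r]ᵀ = Aᵀw.
Inverting the 3×3 Gram matrix, [p, q, r]ᵀ = [91278/89369, 74299/89369, 10267/5257]ᵀ.

q = 0.831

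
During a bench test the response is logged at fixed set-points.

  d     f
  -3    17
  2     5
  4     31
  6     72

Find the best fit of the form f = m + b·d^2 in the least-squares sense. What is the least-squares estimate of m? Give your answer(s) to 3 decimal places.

With design matrix X, XᵀX = [[4, 65]; [65, 1649]] and Xᵀf = [125, 3261]ᵀ.
Δ = 4·1649 − 65² = 2371.
m = (125·1649 − 65·3261)/2371 = -5840/2371; b = (4·3261 − 65·125)/2371 = 4919/2371.

m = -2.463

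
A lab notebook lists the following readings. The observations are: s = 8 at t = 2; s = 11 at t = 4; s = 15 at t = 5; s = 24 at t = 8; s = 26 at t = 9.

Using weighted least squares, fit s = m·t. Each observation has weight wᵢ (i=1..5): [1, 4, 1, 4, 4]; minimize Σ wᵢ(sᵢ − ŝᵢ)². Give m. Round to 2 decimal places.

Compute the Gram sums: Σwᵢ·t·t = 673.
Right-hand side: Σwᵢ·t·s = 1971.
So AᵀWA·[m]ᵀ = AᵀWs: [[673]]·[m]ᵀ = [1971]ᵀ.
Hence m = 1971 / 673 ≈ 2.92868.

m = 2.93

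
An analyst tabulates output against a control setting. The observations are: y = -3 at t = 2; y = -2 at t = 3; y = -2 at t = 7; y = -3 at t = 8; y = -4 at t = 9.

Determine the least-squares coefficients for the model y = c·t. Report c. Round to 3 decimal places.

Setting ∂/∂c … = 0 gives: 207·c = -86.
c = (-86)/207 = -0.415459.

c = -0.415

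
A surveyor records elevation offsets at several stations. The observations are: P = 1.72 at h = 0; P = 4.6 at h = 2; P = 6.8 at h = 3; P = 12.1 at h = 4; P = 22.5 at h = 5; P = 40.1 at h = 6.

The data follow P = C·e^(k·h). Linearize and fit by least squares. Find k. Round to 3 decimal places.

k = 0.523

Linearized form: ln P = k·h + ln C. From the 6 transformed points,
AᵀA = [[90.0000, 20.0000]; [20.0000, 6]], rhs = [56.4915, 13.2834]ᵀ  (here Σh = 20.0000, Σ(h)² = 90.0000, Σln P = 13.2834, Σh·ln P = 56.4915).
Solving (det = 140.0000): k = 0.52344, ln C = 0.46911.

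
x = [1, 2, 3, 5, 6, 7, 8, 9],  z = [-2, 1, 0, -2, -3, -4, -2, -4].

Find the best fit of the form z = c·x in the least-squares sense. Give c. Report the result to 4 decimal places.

c = -0.4015

AᵀA·[c]ᵀ = Aᵀz reads: 269·c = -108.
(Σx·x = 269, Σx·z = -108.)
c = (-108)/269 = -0.401487.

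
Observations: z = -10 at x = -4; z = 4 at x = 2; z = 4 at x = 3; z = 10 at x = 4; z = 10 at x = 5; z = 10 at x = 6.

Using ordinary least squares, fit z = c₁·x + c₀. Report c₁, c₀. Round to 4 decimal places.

c₁ = 2.1368, c₀ = -1.0316

Normal-equation sums: Σx·x = 106, Σx = 16, Σ1 = 6.
And Σx·z = 210, Σz = 28.
So AᵀA·[c₁, c₀]ᵀ = Aᵀz: [[106, 16]; [16, 6]]·[c₁, c₀]ᵀ = [210, 28]ᵀ.
Eliminating c₀: 6·(row 1) − 16·(row 2) gives 380·c₁ = 6·210 − 16·28 = 812, so c₁ = 203/95.
Then c₀ = (28 − 16·(203/95))/6 = -98/95.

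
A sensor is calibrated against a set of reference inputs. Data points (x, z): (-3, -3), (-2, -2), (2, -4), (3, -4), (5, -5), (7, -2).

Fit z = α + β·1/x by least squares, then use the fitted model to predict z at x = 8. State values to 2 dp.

ẑ = -3.46

AᵀA·[α, β]ᵀ = Aᵀz reads: 6·α + (12/35)·β = -20;  (12/35)·α + (17257/22050)·β = -55/21.
(Σ1 = 6, Σ1/x = 12/35, Σ1/x·1/x = 17257/22050, Σz = -20, Σ1/x·z = -55/21.)
Eliminating β: (17257/22050)·(row 1) − (12/35)·(row 2) gives (673/147)·α = (17257/22050)·(-20) − (12/35)·(-55/21) = -32534/2205, so α = -32534/10095.
Then β = ((-55/21) − (12/35)·(-32534/10095))/(17257/22050) = -1302/673.
At x = 8: ẑ = (-32534/10095)·(1) + (-1302/673)·(1/8) = -139901/40380.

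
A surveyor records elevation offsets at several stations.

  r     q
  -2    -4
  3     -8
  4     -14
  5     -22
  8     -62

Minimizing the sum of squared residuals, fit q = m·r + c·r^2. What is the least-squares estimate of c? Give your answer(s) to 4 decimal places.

c = -1.0180

The normal system AᵀA·[m, c]ᵀ = Aᵀq is [[118, 720]; [720, 5074]]·[m, c]ᵀ = [-678, -4830]ᵀ.
det = 118·5074 − 720² = 80332.
m = ((-678)·5074 − 720·(-4830))/80332 = 9357/20083; c = (118·(-4830) − 720·(-678))/80332 = -20445/20083.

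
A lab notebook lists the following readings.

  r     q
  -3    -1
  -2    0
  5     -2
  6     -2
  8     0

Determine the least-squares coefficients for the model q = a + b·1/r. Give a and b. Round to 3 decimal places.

a = -1.120, b = -1.761

The normal equations are: 5·a + (-41/120)·b = -5;  (-41/120)·a + (6401/14400)·b = -2/5.
(Σ1 = 5, Σ1/r = -41/120, Σ1/r·1/r = 6401/14400, Σq = -5, Σ1/r·q = -2/5.)
det = 5·(6401/14400) − (-41/120)² = 2527/1200.
a = ((-5)·(6401/14400) − (-41/120)·(-2/5))/(2527/1200) = -33973/30324; b = (5·(-2/5) − (-41/120)·(-5))/(2527/1200) = -4450/2527.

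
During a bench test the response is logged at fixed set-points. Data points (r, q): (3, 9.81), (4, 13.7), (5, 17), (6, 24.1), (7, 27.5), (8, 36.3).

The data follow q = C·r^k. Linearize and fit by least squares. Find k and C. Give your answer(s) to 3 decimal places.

k = 1.313, C = 2.229

Linearized form: ln q = k·ln r + ln C. From the 6 transformed points,
Sums: Σln r = 9.9115, Σ(ln r)² = 17.0401, Σln q = 17.8222, Σln r·ln q = 30.3168.
Normal system: [[17.0401, 9.9115]; [9.9115, 6]]·[k, ln C]ᵀ = [30.3168, 17.8222]ᵀ.
Solving (det = 4.0036): k = 1.31292, ln C = 0.80154, so C = exp(0.80154) = 2.22898.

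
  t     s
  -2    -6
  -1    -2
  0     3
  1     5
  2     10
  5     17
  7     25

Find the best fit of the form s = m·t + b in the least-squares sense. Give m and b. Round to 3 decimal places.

XᵀX·[m, b]ᵀ = Xᵀs reads: 84·m + 12·b = 299;  12·m + 7·b = 52.
(Σt·t = 84, Σt = 12, Σ1 = 7, Σt·s = 299, Σs = 52.)
Eliminating b: 7·(row 1) − 12·(row 2) gives 444·m = 7·299 − 12·52 = 1469, so m = 1469/444.
Then b = (52 − 12·(1469/444))/7 = 65/37.

m = 3.309, b = 1.757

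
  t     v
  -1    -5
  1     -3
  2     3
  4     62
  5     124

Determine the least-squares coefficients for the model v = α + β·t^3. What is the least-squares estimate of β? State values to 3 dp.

The normal equations are: 5·α + 197·β = 181;  197·α + 19787·β = 19494.
Eliminating β: 19787·(row 1) − 197·(row 2) gives 60126·α = 19787·181 − 197·19494 = -258871, so α = -258871/60126.
Then β = (19494 − 197·(-258871/60126))/19787 = 61813/60126.

β = 1.028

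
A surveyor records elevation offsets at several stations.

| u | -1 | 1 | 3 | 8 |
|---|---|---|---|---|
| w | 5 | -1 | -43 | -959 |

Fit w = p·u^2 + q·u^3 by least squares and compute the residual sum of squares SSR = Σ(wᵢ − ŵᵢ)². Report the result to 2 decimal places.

Normal-equation sums: Σu^2·u^2 = 4179, Σu^2·u^3 = 33011, Σu^3·u^3 = 262875.
And Σu^2·w = -61759, Σu^3·w = -492175.
So XᵀX·[p, q]ᵀ = Xᵀw: [[4179, 33011]; [33011, 262875]]·[p, q]ᵀ = [-61759, -492175]ᵀ.
Determinant 4179·262875 − 33011² = 8828504.
p = ((-61759)·262875 − 33011·(-492175))/8828504 = 1536475/1103563; q = (4179·(-492175) − 33011·(-61759))/8828504 = -2259122/1103563.
Residuals: 1722218/1103563, -380916/1103563, -285190/1103563, 19147/1103563; SSR = 2893203/1103563.

SSR = 2.62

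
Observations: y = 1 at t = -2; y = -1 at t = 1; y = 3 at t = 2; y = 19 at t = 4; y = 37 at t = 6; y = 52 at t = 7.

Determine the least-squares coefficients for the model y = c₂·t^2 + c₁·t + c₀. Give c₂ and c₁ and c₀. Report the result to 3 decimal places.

c₂ = 0.989, c₁ = 0.738, c₀ = -1.840

Normal-equation sums: Σt^2·t^2 = 3986, Σt^2·t = 624, Σt^2 = 110, Σt·t = 110, Σt = 18, Σ1 = 6.
Moment sums: Σt^2·y = 4199, Σt·y = 665, Σy = 111.
Row-reducing yields c₂ = 2526/2555, c₁ = 1886/2555, c₀ = -1343/730.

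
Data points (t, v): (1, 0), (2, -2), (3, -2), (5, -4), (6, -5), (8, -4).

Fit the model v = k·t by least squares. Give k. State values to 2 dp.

k = -0.66

Compute the Gram sums: Σt·t = 139.
Right-hand side: Σt·v = -92.
Hence k = -92 / 139 ≈ -0.661871.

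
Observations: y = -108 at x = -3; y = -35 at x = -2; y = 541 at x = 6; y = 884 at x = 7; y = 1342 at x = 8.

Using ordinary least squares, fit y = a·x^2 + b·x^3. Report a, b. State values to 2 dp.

a = -2.90, b = 2.99

Normal-equation sums: Σx^2·x^2 = 7890, Σx^2·x^3 = 57076, Σx^3·x^3 = 427242.
For Aᵀy: Σx^2·y = 147568, Σx^3·y = 1110368.
Normal equations: [[7890, 57076]; [57076, 427242]]·[a, b]ᵀ = [147568, 1110368]ᵀ.
det = 7890·427242 − 57076² = 113269604.
a = (147568·427242 − 57076·1110368)/113269604 = -82029128/28317401; b = (7890·1110368 − 57076·147568)/113269604 = 84553088/28317401.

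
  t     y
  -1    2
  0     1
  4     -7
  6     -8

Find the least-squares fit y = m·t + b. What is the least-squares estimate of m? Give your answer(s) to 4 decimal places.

XᵀX·[m, b]ᵀ = Xᵀy reads: 53·m + 9·b = -78;  9·m + 4·b = -12.
(Σt·t = 53, Σt = 9, Σ1 = 4, Σt·y = -78, Σy = -12.)
Δ = 53·4 − 9² = 131.
m = ((-78)·4 − 9·(-12))/131 = -204/131; b = (53·(-12) − 9·(-78))/131 = 66/131.

m = -1.5573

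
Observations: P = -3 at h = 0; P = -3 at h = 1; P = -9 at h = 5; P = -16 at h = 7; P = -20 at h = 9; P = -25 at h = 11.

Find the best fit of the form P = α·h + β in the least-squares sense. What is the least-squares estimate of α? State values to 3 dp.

α = -2.063

From the data, Σh·h = 277, Σh = 33, Σ1 = 6.
And Σh·P = -615, ΣP = -76.
Δ = 277·6 − 33² = 573.
α = ((-615)·6 − 33·(-76))/573 = -394/191; β = (277·(-76) − 33·(-615))/573 = -757/573.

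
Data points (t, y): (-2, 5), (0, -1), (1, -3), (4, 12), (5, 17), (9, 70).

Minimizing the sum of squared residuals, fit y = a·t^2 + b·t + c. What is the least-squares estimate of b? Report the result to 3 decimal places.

The normal equations are: 7459·a + 911·b + 127·c = 6304;  911·a + 127·b + 17·c = 750;  127·a + 17·b + 6·c = 100.
Inverting the 3×3 Gram matrix, [a, b, c]ᵀ = [218671/216948, -244589/216948, -53289/36158]ᵀ.

b = -1.127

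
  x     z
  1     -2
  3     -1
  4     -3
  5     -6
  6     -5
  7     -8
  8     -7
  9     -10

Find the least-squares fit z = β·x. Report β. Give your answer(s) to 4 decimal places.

Forming AᵀA = [[281]] and Aᵀz = [-279]ᵀ gives AᵀA·[β]ᵀ = Aᵀz.
β = (-279)/281 = -0.992883.

β = -0.9929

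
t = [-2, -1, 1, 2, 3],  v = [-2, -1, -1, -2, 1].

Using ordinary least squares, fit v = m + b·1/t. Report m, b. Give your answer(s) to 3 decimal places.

m = -1.017, b = 0.258

The normal system XᵀX·[m, b]ᵀ = Xᵀv is [[5, 1/3]; [1/3, 47/18]]·[m, b]ᵀ = [-5, 1/3]ᵀ.
det = 5·(47/18) − (1/3)² = 233/18.
m = ((-5)·(47/18) − (1/3)·(1/3))/(233/18) = -237/233; b = (5·(1/3) − (1/3)·(-5))/(233/18) = 60/233.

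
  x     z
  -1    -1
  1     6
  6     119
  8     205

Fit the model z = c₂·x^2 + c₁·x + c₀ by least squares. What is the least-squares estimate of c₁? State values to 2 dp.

With design matrix M, MᵀM = [[5394, 728, 102]; [728, 102, 14]; [102, 14, 4]] and Mᵀz = [17409, 2361, 329]ᵀ.
Solving the 3×3 system (Gaussian elimination) gives c₂ = 79/28, c₁ = 651/212, c₀ = -659/1484.

c₁ = 3.07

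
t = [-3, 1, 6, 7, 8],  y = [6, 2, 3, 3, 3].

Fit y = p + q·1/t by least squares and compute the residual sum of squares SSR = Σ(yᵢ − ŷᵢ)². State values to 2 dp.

Sums needed: Σ1 = 5, Σ1/t = 185/168, Σ1/t·1/t = 33161/28224.
And Σy = 17, Σ1/t·y = 73/56.
Δ = 5·(33161/28224) − (185/168)² = 3655/784.
p = (17·(33161/28224) − (185/168)·(73/56))/(3655/784) = 261611/65790; q = (5·(73/56) − (185/168)·17)/(3655/784) = -5740/2193.
Residuals: 25243/21930, 42169/65790, -3949/7310, -39641/65790, -21358/32895; SSR = 92509/32895.

SSR = 2.81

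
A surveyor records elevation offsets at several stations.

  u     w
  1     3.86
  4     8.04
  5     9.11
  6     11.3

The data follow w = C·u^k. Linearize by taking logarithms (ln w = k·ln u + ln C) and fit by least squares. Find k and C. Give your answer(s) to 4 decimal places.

k = 0.5683, C = 3.8083

With ln wᵢ as the transformed response and ln uᵢ as the regressor:
Over the data: Σln u = 4.7875, Σ(ln u)² = 7.7225, Σln w = 8.0693, Σln u·ln w = 10.7901.
Normal system: [[7.7225, 4.7875]; [4.7875, 4]]·[k, ln C]ᵀ = [10.7901, 8.0693]ᵀ.
Solving (det = 7.9699): k = 0.56826, ln C = 1.33718, so C = exp(1.33718) = 3.80830.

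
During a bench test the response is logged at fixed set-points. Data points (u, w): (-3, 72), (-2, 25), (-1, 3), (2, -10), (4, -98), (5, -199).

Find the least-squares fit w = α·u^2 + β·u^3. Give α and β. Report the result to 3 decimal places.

Entries of AᵀA: Σu^2·u^2 = 995, Σu^2·u^3 = 3905, Σu^3·u^3 = 20579.
For Aᵀw: Σu^2·w = -5832, Σu^3·w = -33374.
Determinant 995·20579 − 3905² = 5227080.
α = ((-5832)·20579 − 3905·(-33374))/5227080 = 5154371/2613540; β = (995·(-33374) − 3905·(-5832))/5227080 = -1043317/522708.

α = 1.972, β = -1.996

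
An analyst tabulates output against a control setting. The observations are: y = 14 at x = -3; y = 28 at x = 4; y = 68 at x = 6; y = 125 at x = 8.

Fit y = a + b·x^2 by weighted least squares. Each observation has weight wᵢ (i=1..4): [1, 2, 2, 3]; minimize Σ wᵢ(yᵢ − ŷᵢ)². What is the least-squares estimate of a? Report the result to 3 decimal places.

a = -4.395

Forming AᵀWA = [[8, 305]; [305, 15473]] and AᵀWy = [581, 29918]ᵀ gives AᵀWA·[a, b]ᵀ = AᵀWy.
Eliminating b: 15473·(row 1) − 305·(row 2) gives 30759·a = 15473·581 − 305·29918 = -135177, so a = -45059/10253.
Then b = (29918 − 305·(-45059/10253))/15473 = 20713/10253.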